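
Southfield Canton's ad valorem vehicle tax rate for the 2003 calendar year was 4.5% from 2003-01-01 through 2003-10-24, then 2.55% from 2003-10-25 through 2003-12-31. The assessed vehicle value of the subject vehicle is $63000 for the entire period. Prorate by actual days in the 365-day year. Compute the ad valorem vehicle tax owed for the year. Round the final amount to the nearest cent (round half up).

$2606.13

2003-01-01 to 2003-10-24: 297 days at 4.5% → $63000 × 4.5% × 297/365 = $2306.8356
2003-10-25 to 2003-12-31: 68 days at 2.55% → $63000 × 2.55% × 68/365 = $299.2932
Total = $2606.1288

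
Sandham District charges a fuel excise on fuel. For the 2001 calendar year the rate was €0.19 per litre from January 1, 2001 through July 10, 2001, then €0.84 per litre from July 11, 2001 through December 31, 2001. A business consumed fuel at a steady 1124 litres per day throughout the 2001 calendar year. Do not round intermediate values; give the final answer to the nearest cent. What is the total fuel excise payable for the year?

January 1 – July 10, 2001: 191 days × 1124 litres/day = 214,684 litres at €0.19/litre → €40789.96
July 11 – December 31, 2001: 174 days × 1124 litres/day = 195,576 litres at €0.84/litre → €164283.84

€205073.80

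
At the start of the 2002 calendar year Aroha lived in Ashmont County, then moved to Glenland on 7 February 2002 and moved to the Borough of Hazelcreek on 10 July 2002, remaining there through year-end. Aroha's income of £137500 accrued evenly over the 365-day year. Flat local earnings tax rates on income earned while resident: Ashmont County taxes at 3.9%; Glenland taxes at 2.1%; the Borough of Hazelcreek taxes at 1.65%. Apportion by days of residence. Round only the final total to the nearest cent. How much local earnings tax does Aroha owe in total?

£2841.73

Ashmont County, 1 January – 6 February 2002: 37 days → £137500 × 3.9% × 37/365 = £543.5959
Glenland, 7 February – 9 July 2002: 153 days → £137500 × 2.1% × 153/365 = £1210.3767
The Borough of Hazelcreek, 10 July – 31 December 2002: 175 days → £137500 × 1.65% × 175/365 = £1087.7568
Total = £2841.7295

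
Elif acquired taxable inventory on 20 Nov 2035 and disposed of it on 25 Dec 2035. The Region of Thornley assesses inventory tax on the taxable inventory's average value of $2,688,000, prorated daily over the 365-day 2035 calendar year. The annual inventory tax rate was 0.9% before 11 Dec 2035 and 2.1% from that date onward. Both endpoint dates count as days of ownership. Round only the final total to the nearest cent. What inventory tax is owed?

$3,711.65

20 Nov – 10 Dec 2035: 21 days at 0.9% → $2,688,000 × 0.9% × 21/365 = $1,391.8685
11 Dec – 25 Dec 2035: 15 days at 2.1% → $2,688,000 × 2.1% × 15/365 = $2,319.7808
Total = $3,711.6493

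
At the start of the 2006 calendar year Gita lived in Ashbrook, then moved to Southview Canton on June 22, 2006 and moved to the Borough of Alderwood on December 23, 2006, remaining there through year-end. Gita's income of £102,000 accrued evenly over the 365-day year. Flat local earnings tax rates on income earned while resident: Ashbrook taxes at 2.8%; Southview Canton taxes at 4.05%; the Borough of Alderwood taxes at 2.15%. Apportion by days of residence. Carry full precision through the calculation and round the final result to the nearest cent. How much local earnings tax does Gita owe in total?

£3,482.39

Ashbrook, January 1 – June 21, 2006: 172 days → £102,000 × 2.8% × 172/365 = £1,345.8411
Southview Canton, June 22 – December 22, 2006: 184 days → £102,000 × 4.05% × 184/365 = £2,082.4767
The Borough of Alderwood, December 23 – December 31, 2006: 9 days → £102,000 × 2.15% × 9/365 = £54.0740
Total = £3,482.3918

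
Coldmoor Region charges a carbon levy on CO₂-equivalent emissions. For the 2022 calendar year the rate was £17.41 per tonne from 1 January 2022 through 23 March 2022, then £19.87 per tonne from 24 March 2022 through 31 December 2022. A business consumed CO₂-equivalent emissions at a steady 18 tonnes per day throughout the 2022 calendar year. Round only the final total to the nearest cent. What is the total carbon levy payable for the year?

£126914.94

1 January – 23 March 2022: 82 days × 18 tonnes/day = 1,476 tonnes at £17.41/tonne → £25697.16
24 March – 31 December 2022: 283 days × 18 tonnes/day = 5,094 tonnes at £19.87/tonne → £101217.78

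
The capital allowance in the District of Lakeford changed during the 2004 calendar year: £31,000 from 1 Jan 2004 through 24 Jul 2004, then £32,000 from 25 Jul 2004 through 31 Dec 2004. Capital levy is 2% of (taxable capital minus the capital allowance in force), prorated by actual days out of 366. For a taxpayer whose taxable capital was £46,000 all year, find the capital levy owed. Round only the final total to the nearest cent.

£291.26

1 Jan – 24 Jul 2004: 206 days, exemption £31,000 → (£46,000 − £31,000) × 2% × 206/366 = £168.8525
25 Jul – 31 Dec 2004: 160 days, exemption £32,000 → (£46,000 − £32,000) × 2% × 160/366 = £122.4044
Total = £291.2568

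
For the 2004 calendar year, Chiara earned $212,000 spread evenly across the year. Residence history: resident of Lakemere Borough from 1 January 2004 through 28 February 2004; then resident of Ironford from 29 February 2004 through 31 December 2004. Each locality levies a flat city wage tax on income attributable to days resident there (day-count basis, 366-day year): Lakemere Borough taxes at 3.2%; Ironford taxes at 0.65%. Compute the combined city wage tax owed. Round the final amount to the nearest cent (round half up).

$2,249.46

Lakemere Borough, 1 January – 28 February 2004: 59 days → $212,000 × 3.2% × 59/366 = $1,093.5956
Ironford, 29 February – 31 December 2004: 307 days → $212,000 × 0.65% × 307/366 = $1,155.8634
Total = $2,249.4590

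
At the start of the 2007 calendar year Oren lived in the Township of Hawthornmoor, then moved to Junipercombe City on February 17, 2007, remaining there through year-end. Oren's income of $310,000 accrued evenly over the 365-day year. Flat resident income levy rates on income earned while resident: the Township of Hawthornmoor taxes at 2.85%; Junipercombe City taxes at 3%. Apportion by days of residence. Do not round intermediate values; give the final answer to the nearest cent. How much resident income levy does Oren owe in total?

$9,240.12

The Township of Hawthornmoor, January 1 – February 16, 2007: 47 days → $310,000 × 2.85% × 47/365 = $1,137.6575
Junipercombe City, February 17 – December 31, 2007: 318 days → $310,000 × 3% × 318/365 = $8,102.4658
Total = $9,240.1233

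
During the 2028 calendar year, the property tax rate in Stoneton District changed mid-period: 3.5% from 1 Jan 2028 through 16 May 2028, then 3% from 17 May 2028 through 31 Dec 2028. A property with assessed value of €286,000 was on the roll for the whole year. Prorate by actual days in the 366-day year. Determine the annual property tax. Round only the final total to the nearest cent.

1 Jan – 16 May 2028: 137 days at 3.5% → €286,000 × 3.5% × 137/366 = €3,746.9126
17 May – 31 Dec 2028: 229 days at 3% → €286,000 × 3% × 229/366 = €5,368.3607
Total = €9,115.2732

€9,115.27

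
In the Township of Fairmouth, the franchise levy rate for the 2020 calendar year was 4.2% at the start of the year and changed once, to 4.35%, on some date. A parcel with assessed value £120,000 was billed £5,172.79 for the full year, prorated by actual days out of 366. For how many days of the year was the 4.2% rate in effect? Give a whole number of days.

Let d = days at the first rate; then 366 − d days at the second rate.
£120,000 × [4.2%·d + 4.35%·(366−d)] / 366 = £5,172.79
Solving gives d = 96, so the new rate took effect on April 6, 2020.

96 days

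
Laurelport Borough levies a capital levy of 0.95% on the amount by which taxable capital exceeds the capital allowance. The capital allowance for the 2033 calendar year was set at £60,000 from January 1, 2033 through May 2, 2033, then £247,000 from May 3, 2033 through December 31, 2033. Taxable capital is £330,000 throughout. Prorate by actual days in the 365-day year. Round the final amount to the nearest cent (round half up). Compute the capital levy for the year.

£1,382.29

January 1 – May 2, 2033: 122 days, exemption £60,000 → (£330,000 − £60,000) × 0.95% × 122/365 = £857.3425
May 3 – December 31, 2033: 243 days, exemption £247,000 → (£330,000 − £247,000) × 0.95% × 243/365 = £524.9466
Total = £1,382.2890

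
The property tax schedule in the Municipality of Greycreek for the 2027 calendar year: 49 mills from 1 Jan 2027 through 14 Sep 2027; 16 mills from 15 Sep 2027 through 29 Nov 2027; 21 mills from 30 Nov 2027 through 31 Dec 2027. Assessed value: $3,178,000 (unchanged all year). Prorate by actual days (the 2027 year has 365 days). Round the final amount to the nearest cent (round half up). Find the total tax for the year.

1 Jan – 14 Sep 2027: 257 days at 49 mills → $3,178,000 × 4.9% × 257/365 = $109,645.3534
15 Sep – 29 Nov 2027: 76 days at 16 mills → $3,178,000 × 1.6% × 76/365 = $10,587.5288
30 Nov – 31 Dec 2027: 32 days at 21 mills → $3,178,000 × 2.1% × 32/365 = $5,851.0027
Total = $126,083.8849

$126,083.88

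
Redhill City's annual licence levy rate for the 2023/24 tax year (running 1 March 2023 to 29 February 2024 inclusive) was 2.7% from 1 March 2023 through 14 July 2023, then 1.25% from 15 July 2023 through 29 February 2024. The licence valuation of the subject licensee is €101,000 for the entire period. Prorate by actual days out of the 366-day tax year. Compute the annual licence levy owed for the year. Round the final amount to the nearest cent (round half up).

1 March – 14 July 2023: 136 days at 2.7% → €101,000 × 2.7% × 136/366 = €1,013.3115
15 July 2023 – 29 February 2024: 230 days at 1.25% → €101,000 × 1.25% × 230/366 = €793.3743
Total = €1,806.6858

€1,806.69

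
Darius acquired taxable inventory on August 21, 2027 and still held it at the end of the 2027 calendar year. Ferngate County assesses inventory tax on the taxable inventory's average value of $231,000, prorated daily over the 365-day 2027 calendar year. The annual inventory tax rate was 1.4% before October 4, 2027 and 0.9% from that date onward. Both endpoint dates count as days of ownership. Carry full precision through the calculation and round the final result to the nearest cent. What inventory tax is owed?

August 21 – October 3, 2027: 44 days at 1.4% → $231,000 × 1.4% × 44/365 = $389.8521
October 4 – December 31, 2027: 89 days at 0.9% → $231,000 × 0.9% × 89/365 = $506.9342
Total = $896.7863

$896.79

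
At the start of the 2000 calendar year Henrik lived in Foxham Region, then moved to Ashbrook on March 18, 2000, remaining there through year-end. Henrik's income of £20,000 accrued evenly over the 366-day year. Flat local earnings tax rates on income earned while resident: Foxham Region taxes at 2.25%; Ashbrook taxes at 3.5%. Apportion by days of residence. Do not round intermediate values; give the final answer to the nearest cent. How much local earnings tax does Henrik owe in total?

Foxham Region, January 1 – March 17, 2000: 77 days → £20,000 × 2.25% × 77/366 = £94.6721
Ashbrook, March 18 – December 31, 2000: 289 days → £20,000 × 3.5% × 289/366 = £552.7322
Total = £647.4044

£647.40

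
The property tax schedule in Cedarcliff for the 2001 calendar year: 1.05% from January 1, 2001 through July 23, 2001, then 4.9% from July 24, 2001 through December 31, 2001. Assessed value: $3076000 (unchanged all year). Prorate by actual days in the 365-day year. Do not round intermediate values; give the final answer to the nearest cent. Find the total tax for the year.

$84535.22

January 1 – July 23, 2001: 204 days at 1.05% → $3076000 × 1.05% × 204/365 = $18051.4849
July 24 – December 31, 2001: 161 days at 4.9% → $3076000 × 4.9% × 161/365 = $66483.7370
Total = $84535.2219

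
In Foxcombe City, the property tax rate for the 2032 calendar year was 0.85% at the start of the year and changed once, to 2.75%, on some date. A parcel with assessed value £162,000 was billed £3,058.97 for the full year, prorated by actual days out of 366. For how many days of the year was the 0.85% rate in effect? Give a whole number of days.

Let d = days at the first rate; then 366 − d days at the second rate.
£162,000 × [0.85%·d + 2.75%·(366−d)] / 366 = £3,058.97
Solving gives d = 166, so the new rate took effect on 15 Jun 2032.

166 days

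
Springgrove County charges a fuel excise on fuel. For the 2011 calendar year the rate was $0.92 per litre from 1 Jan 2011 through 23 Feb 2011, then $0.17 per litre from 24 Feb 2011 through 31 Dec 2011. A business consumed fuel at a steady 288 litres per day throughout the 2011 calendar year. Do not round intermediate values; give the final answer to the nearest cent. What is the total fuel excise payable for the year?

$29,534.40

1 Jan – 23 Feb 2011: 54 days × 288 litres/day = 15,552 litres at $0.92/litre → $14,307.84
24 Feb – 31 Dec 2011: 311 days × 288 litres/day = 89,568 litres at $0.17/litre → $15,226.56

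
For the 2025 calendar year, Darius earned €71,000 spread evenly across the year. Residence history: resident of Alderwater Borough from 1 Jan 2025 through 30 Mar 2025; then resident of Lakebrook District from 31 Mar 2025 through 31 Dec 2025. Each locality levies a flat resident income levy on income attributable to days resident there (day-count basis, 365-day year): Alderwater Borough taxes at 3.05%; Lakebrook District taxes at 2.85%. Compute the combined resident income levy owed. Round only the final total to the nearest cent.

Alderwater Borough, 1 Jan – 30 Mar 2025: 89 days → €71,000 × 3.05% × 89/365 = €528.0260
Lakebrook District, 31 Mar – 31 Dec 2025: 276 days → €71,000 × 2.85% × 276/365 = €1,530.0986
Total = €2,058.1247

€2,058.12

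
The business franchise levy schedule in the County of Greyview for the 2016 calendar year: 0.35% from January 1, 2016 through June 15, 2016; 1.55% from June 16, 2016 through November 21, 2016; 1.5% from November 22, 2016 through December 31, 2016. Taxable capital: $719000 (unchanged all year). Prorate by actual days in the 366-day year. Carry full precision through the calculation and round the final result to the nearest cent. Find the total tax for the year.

$7168.39

January 1 – June 15, 2016: 167 days at 0.35% → $719000 × 0.35% × 167/366 = $1148.2391
June 16 – November 21, 2016: 159 days at 1.55% → $719000 × 1.55% × 159/366 = $4841.4631
November 22 – December 31, 2016: 40 days at 1.5% → $719000 × 1.5% × 40/366 = $1178.6885
Total = $7168.3907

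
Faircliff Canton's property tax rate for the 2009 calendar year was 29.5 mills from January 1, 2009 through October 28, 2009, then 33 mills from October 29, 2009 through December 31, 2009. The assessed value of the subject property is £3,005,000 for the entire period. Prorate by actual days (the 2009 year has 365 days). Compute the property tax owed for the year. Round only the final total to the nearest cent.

£90,491.66

January 1 – October 28, 2009: 301 days at 29.5 mills → £3,005,000 × 2.95% × 301/365 = £73,103.8288
October 29 – December 31, 2009: 64 days at 33 mills → £3,005,000 × 3.3% × 64/365 = £17,387.8356
Total = £90,491.6644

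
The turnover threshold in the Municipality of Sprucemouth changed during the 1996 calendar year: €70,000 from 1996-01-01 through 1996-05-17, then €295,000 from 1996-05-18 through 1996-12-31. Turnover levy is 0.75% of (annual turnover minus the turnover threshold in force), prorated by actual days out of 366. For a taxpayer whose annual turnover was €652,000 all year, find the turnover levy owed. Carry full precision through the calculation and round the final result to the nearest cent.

€3,313.77

1996-01-01 to 1996-05-17: 138 days, exemption €70,000 → (€652,000 − €70,000) × 0.75% × 138/366 = €1,645.8197
1996-05-18 to 1996-12-31: 228 days, exemption €295,000 → (€652,000 − €295,000) × 0.75% × 228/366 = €1,667.9508
Total = €3,313.7705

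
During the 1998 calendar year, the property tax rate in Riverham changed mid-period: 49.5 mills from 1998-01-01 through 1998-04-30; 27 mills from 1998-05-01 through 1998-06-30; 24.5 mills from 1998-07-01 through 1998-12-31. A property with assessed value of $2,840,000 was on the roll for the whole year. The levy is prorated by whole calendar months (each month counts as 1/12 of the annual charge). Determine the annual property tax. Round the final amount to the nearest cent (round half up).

$94,430.00

1998-01-01 to 1998-04-30: 4 months at 49.5 mills → $2,840,000 × 4.95% × 4/12 = $46,860.0000
1998-05-01 to 1998-06-30: 2 months at 27 mills → $2,840,000 × 2.7% × 2/12 = $12,780.0000
1998-07-01 to 1998-12-31: 6 months at 24.5 mills → $2,840,000 × 2.45% × 6/12 = $34,790.0000
Total = $94,430.0000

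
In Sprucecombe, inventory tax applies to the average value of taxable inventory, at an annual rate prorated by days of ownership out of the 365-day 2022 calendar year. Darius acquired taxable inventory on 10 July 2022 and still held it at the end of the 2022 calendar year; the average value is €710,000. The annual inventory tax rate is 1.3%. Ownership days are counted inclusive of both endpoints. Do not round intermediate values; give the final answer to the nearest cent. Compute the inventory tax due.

Days held (10 July – 31 December 2022): 175 out of 365
Tax = €710,000 × 1.3% × 175/365 = €4,425.3425

€4,425.34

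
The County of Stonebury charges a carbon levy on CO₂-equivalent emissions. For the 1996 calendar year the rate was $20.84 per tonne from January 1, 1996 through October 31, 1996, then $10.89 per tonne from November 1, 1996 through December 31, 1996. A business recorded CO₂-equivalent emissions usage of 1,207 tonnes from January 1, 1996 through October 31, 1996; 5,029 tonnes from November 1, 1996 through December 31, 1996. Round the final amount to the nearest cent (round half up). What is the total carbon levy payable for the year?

January 1 – October 31, 1996: 1,207 tonnes at $20.84/tonne → $25,153.88
November 1 – December 31, 1996: 5,029 tonnes at $10.89/tonne → $54,765.81

$79,919.69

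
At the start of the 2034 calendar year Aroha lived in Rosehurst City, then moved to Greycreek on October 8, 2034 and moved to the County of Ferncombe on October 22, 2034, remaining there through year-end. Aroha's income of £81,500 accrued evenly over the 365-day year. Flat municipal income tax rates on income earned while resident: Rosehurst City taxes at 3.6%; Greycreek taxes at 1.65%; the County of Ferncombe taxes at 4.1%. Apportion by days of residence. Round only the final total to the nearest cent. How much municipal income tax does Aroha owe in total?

£2,952.31

Rosehurst City, January 1 – October 7, 2034: 280 days → £81,500 × 3.6% × 280/365 = £2,250.7397
Greycreek, October 8 – October 21, 2034: 14 days → £81,500 × 1.65% × 14/365 = £51.5795
The County of Ferncombe, October 22 – December 31, 2034: 71 days → £81,500 × 4.1% × 71/365 = £649.9904
Total = £2,952.3096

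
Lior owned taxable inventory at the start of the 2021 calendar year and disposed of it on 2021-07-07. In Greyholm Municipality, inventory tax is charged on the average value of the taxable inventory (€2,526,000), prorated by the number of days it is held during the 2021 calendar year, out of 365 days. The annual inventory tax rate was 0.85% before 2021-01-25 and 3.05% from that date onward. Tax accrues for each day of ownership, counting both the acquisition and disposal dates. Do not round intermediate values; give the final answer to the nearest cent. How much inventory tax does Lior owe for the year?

2021-01-01 to 2021-01-24: 24 days at 0.85% → €2,526,000 × 0.85% × 24/365 = €1,411.7918
2021-01-25 to 2021-07-07: 164 days at 3.05% → €2,526,000 × 3.05% × 164/365 = €34,616.5808
Total = €36,028.3726

€36,028.37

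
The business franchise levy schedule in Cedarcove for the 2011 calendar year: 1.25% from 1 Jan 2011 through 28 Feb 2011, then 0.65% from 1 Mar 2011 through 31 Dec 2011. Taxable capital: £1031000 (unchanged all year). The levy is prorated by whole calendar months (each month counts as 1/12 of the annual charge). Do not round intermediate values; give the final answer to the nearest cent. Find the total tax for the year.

£7732.50

1 Jan – 28 Feb 2011: 2 months at 1.25% → £1031000 × 1.25% × 2/12 = £2147.9167
1 Mar – 31 Dec 2011: 10 months at 0.65% → £1031000 × 0.65% × 10/12 = £5584.5833
Total = £7732.5000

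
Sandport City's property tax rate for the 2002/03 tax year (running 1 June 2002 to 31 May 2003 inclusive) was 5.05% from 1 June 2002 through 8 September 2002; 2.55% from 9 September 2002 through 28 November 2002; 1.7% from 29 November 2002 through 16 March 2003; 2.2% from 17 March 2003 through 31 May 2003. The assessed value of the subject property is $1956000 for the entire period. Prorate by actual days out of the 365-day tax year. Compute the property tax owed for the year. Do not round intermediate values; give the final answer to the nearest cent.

$56930.32

1 June – 8 September 2002: 100 days at 5.05% → $1956000 × 5.05% × 100/365 = $27062.4658
9 September – 28 November 2002: 81 days at 2.55% → $1956000 × 2.55% × 81/365 = $11068.8164
29 November 2002 – 16 March 2003: 108 days at 1.7% → $1956000 × 1.7% × 108/365 = $9838.9479
17 March – 31 May 2003: 76 days at 2.2% → $1956000 × 2.2% × 76/365 = $8960.0877
Total = $56930.3178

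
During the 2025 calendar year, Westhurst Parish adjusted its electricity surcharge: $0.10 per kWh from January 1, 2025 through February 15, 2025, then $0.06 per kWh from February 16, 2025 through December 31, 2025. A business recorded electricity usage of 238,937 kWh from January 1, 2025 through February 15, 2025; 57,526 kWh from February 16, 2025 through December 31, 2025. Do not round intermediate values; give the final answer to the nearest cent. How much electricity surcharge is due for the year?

$27345.26

January 1 – February 15, 2025: 238,937 kWh at $0.10/kWh → $23893.70
February 16 – December 31, 2025: 57,526 kWh at $0.06/kWh → $3451.56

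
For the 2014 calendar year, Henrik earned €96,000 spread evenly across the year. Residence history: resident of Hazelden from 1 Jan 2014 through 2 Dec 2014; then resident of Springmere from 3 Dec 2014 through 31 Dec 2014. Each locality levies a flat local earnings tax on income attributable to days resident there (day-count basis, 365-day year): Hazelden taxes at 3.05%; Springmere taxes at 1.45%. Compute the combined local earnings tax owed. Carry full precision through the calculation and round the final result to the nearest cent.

€2,805.96

Hazelden, 1 Jan – 2 Dec 2014: 336 days → €96,000 × 3.05% × 336/365 = €2,695.3644
Springmere, 3 Dec – 31 Dec 2014: 29 days → €96,000 × 1.45% × 29/365 = €110.5973
Total = €2,805.9616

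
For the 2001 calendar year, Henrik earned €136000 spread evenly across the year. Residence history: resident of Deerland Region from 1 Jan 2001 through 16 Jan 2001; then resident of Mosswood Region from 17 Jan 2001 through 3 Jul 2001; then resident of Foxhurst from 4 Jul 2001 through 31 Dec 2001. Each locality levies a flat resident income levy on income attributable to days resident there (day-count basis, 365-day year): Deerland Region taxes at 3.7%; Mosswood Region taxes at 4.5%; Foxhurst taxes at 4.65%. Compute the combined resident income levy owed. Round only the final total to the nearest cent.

Deerland Region, 1 Jan – 16 Jan 2001: 16 days → €136000 × 3.7% × 16/365 = €220.5808
Mosswood Region, 17 Jan – 3 Jul 2001: 168 days → €136000 × 4.5% × 168/365 = €2816.8767
Foxhurst, 4 Jul – 31 Dec 2001: 181 days → €136000 × 4.65% × 181/365 = €3136.0110
Total = €6173.4685

€6173.47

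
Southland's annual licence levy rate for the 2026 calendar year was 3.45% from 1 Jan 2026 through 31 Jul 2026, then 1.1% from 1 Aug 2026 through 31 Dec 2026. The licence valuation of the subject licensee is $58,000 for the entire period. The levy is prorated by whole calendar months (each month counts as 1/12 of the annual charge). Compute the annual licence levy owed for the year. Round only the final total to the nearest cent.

$1,433.08

1 Jan – 31 Jul 2026: 7 months at 3.45% → $58,000 × 3.45% × 7/12 = $1,167.2500
1 Aug – 31 Dec 2026: 5 months at 1.1% → $58,000 × 1.1% × 5/12 = $265.8333
Total = $1,433.0833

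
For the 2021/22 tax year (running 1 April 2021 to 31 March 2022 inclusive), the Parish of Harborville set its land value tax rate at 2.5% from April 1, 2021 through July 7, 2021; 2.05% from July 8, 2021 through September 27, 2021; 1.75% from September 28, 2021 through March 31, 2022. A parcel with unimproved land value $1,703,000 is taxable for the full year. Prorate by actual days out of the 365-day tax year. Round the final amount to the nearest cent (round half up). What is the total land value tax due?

April 1 – July 7, 2021: 98 days at 2.5% → $1,703,000 × 2.5% × 98/365 = $11,431.0959
July 8 – September 27, 2021: 82 days at 2.05% → $1,703,000 × 2.05% × 82/365 = $7,843.1315
September 28, 2021 – March 31, 2022: 185 days at 1.75% → $1,703,000 × 1.75% × 185/365 = $15,105.3767
Total = $34,379.6041

$34,379.60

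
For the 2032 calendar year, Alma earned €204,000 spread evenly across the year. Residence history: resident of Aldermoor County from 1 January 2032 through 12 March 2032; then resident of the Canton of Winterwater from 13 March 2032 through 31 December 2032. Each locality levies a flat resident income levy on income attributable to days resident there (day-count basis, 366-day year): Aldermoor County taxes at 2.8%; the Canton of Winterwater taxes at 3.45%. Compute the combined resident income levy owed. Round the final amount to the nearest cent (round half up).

€6,777.15

Aldermoor County, 1 January – 12 March 2032: 72 days → €204,000 × 2.8% × 72/366 = €1,123.6721
The Canton of Winterwater, 13 March – 31 December 2032: 294 days → €204,000 × 3.45% × 294/366 = €5,653.4754
Total = €6,777.1475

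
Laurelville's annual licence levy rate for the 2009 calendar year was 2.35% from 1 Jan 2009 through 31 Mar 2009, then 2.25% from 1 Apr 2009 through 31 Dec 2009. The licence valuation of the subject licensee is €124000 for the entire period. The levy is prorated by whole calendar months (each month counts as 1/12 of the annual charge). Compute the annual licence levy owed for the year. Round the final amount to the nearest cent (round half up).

€2821.00

1 Jan – 31 Mar 2009: 3 months at 2.35% → €124000 × 2.35% × 3/12 = €728.5000
1 Apr – 31 Dec 2009: 9 months at 2.25% → €124000 × 2.25% × 9/12 = €2092.5000
Total = €2821.0000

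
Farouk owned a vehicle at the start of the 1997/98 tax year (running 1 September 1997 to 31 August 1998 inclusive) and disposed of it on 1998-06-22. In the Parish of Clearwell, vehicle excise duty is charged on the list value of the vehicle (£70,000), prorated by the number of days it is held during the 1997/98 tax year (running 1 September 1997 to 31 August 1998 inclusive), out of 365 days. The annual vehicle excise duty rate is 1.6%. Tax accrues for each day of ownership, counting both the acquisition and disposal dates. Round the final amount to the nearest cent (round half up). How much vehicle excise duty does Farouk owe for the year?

Days held (1997-09-01 to 1998-06-22): 295 out of 365
Tax = £70,000 × 1.6% × 295/365 = £905.2055

£905.21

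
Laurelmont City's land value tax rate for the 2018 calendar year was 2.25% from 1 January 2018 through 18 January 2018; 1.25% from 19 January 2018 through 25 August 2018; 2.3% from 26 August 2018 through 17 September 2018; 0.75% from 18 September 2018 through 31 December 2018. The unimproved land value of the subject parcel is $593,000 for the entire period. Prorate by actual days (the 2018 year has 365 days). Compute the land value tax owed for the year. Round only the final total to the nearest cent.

$7,244.35

1 January – 18 January 2018: 18 days at 2.25% → $593,000 × 2.25% × 18/365 = $657.9863
19 January – 25 August 2018: 219 days at 1.25% → $593,000 × 1.25% × 219/365 = $4,447.5000
26 August – 17 September 2018: 23 days at 2.3% → $593,000 × 2.3% × 23/365 = $859.4438
18 September – 31 December 2018: 105 days at 0.75% → $593,000 × 0.75% × 105/365 = $1,279.4178
Total = $7,244.3479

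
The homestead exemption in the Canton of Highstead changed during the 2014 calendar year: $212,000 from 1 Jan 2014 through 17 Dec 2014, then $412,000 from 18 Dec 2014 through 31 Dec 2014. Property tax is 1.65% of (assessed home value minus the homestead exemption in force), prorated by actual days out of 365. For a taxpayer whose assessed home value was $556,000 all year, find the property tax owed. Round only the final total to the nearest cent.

$5,549.42

1 Jan – 17 Dec 2014: 351 days, exemption $212,000 → ($556,000 − $212,000) × 1.65% × 351/365 = $5,458.2904
18 Dec – 31 Dec 2014: 14 days, exemption $412,000 → ($556,000 − $412,000) × 1.65% × 14/365 = $91.1342
Total = $5,549.4247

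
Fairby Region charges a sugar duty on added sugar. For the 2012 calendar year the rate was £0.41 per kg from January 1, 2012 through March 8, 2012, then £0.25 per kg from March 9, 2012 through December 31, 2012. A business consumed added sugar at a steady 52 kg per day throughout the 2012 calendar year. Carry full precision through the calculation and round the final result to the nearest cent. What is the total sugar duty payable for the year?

£5323.76

January 1 – March 8, 2012: 68 days × 52 kg/day = 3,536 kg at £0.41/kg → £1449.76
March 9 – December 31, 2012: 298 days × 52 kg/day = 15,496 kg at £0.25/kg → £3874.00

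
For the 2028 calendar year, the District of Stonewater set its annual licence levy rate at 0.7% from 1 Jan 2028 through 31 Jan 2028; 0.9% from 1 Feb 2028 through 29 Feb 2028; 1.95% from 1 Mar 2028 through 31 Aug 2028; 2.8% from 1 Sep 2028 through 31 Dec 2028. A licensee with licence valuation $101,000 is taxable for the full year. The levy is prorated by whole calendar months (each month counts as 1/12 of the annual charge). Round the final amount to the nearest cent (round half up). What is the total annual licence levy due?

1 Jan – 31 Jan 2028: 1 month at 0.7% → $101,000 × 0.7% × 1/12 = $58.9167
1 Feb – 29 Feb 2028: 1 month at 0.9% → $101,000 × 0.9% × 1/12 = $75.7500
1 Mar – 31 Aug 2028: 6 months at 1.95% → $101,000 × 1.95% × 6/12 = $984.7500
1 Sep – 31 Dec 2028: 4 months at 2.8% → $101,000 × 2.8% × 4/12 = $942.6667
Total = $2,062.0833

$2,062.08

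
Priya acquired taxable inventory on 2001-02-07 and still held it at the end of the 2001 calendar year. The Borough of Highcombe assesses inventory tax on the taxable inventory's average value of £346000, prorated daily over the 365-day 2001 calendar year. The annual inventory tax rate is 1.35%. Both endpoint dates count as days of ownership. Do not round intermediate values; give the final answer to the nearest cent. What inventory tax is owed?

£4197.50

Days held (2001-02-07 to 2001-12-31): 328 out of 365
Tax = £346000 × 1.35% × 328/365 = £4197.5014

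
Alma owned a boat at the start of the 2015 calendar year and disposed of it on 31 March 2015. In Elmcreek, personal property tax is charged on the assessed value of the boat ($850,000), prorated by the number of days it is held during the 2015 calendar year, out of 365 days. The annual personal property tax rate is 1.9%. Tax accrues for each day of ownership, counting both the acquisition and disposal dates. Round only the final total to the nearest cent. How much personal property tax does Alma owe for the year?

Days held (1 January – 31 March 2015): 90 out of 365
Tax = $850,000 × 1.9% × 90/365 = $3,982.1918

$3,982.19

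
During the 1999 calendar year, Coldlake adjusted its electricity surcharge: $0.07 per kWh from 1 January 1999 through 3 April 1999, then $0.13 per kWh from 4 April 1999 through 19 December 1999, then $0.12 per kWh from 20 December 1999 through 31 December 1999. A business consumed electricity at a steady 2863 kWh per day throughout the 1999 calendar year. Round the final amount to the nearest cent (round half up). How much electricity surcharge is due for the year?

1 January – 3 April 1999: 93 days × 2863 kWh/day = 266,259 kWh at $0.07/kWh → $18,638.13
4 April – 19 December 1999: 260 days × 2863 kWh/day = 744,380 kWh at $0.13/kWh → $96,769.40
20 December – 31 December 1999: 12 days × 2863 kWh/day = 34,356 kWh at $0.12/kWh → $4,122.72

$119,530.25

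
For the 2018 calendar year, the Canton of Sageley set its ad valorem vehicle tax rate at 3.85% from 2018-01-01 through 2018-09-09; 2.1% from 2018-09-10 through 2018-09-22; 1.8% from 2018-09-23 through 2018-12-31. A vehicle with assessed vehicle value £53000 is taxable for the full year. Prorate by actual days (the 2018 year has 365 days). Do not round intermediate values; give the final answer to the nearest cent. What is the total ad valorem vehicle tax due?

£1709.79

2018-01-01 to 2018-09-09: 252 days at 3.85% → £53000 × 3.85% × 252/365 = £1408.7836
2018-09-10 to 2018-09-22: 13 days at 2.1% → £53000 × 2.1% × 13/365 = £39.6411
2018-09-23 to 2018-12-31: 100 days at 1.8% → £53000 × 1.8% × 100/365 = £261.3699
Total = £1709.7945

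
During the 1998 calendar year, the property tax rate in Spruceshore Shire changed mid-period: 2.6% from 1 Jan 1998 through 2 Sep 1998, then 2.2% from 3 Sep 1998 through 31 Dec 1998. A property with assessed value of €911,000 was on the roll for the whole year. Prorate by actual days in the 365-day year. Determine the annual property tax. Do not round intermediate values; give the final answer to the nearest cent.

1 Jan – 2 Sep 1998: 245 days at 2.6% → €911,000 × 2.6% × 245/365 = €15,898.8219
3 Sep – 31 Dec 1998: 120 days at 2.2% → €911,000 × 2.2% × 120/365 = €6,589.1507
Total = €22,487.9726

€22,487.97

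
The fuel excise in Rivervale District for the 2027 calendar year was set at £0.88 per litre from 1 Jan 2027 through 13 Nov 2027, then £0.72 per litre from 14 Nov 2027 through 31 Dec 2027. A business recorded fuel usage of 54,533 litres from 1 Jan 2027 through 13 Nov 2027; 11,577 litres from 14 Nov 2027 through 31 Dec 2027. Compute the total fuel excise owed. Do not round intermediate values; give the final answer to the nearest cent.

1 Jan – 13 Nov 2027: 54,533 litres at £0.88/litre → £47,989.04
14 Nov – 31 Dec 2027: 11,577 litres at £0.72/litre → £8,335.44

£56,324.48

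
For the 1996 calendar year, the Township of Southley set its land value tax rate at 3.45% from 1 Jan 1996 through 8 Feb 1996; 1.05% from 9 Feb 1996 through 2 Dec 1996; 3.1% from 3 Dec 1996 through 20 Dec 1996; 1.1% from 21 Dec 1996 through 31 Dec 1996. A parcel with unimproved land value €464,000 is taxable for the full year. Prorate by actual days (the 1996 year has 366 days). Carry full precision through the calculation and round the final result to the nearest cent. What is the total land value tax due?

1 Jan – 8 Feb 1996: 39 days at 3.45% → €464,000 × 3.45% × 39/366 = €1,705.7705
9 Feb – 2 Dec 1996: 298 days at 1.05% → €464,000 × 1.05% × 298/366 = €3,966.8197
3 Dec – 20 Dec 1996: 18 days at 3.1% → €464,000 × 3.1% × 18/366 = €707.4098
21 Dec – 31 Dec 1996: 11 days at 1.1% → €464,000 × 1.1% × 11/366 = €153.3989
Total = €6,533.3989

€6,533.40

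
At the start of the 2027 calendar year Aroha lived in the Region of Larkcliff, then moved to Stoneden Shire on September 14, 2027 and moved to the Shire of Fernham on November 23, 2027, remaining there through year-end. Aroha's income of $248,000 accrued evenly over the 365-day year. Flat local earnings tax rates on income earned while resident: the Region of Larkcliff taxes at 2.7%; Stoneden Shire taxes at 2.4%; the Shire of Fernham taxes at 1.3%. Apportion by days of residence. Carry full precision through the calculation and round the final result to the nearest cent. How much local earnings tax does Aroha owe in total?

$6,182.33

The Region of Larkcliff, January 1 – September 13, 2027: 256 days → $248,000 × 2.7% × 256/365 = $4,696.3726
Stoneden Shire, September 14 – November 22, 2027: 70 days → $248,000 × 2.4% × 70/365 = $1,141.4795
The Shire of Fernham, November 23 – December 31, 2027: 39 days → $248,000 × 1.3% × 39/365 = $344.4822
Total = $6,182.3342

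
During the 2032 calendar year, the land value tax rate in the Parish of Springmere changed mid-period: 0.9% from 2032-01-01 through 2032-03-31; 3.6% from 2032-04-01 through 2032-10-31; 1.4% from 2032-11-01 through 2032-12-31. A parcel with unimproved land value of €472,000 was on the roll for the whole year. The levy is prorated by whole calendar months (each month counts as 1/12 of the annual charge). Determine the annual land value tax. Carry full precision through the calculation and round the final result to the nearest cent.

2032-01-01 to 2032-03-31: 3 months at 0.9% → €472,000 × 0.9% × 3/12 = €1,062.0000
2032-04-01 to 2032-10-31: 7 months at 3.6% → €472,000 × 3.6% × 7/12 = €9,912.0000
2032-11-01 to 2032-12-31: 2 months at 1.4% → €472,000 × 1.4% × 2/12 = €1,101.3333
Total = €12,075.3333

€12,075.33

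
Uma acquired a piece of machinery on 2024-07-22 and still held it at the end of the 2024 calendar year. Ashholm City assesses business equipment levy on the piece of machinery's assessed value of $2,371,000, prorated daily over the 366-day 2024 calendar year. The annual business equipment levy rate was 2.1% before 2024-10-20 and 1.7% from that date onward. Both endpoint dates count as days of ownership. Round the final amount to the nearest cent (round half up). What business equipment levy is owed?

$20,283.06

2024-07-22 to 2024-10-19: 90 days at 2.1% → $2,371,000 × 2.1% × 90/366 = $12,243.6885
2024-10-20 to 2024-12-31: 73 days at 1.7% → $2,371,000 × 1.7% × 73/366 = $8,039.3743
Total = $20,283.0628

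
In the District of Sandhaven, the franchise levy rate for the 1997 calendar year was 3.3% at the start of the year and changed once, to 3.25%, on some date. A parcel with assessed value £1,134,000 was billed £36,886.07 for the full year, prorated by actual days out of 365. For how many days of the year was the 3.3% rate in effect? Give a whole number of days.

Let d = days at the first rate; then 365 − d days at the second rate.
£1,134,000 × [3.3%·d + 3.25%·(365−d)] / 365 = £36,886.07
Solving gives d = 20, so the new rate took effect on 21 Jan 1997.

20 days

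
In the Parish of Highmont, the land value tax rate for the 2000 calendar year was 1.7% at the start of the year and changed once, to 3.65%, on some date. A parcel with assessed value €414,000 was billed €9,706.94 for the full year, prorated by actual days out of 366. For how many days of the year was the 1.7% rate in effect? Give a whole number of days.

Let d = days at the first rate; then 366 − d days at the second rate.
€414,000 × [1.7%·d + 3.65%·(366−d)] / 366 = €9,706.94
Solving gives d = 245, so the new rate took effect on September 2, 2000.

245 days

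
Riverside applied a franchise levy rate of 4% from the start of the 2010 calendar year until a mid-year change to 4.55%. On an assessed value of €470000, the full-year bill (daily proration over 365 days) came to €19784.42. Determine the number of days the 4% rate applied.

Let d = days at the first rate; then 365 − d days at the second rate.
€470000 × [4%·d + 4.55%·(365−d)] / 365 = €19784.42
Solving gives d = 226, so the new rate took effect on August 15, 2010.

226 days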